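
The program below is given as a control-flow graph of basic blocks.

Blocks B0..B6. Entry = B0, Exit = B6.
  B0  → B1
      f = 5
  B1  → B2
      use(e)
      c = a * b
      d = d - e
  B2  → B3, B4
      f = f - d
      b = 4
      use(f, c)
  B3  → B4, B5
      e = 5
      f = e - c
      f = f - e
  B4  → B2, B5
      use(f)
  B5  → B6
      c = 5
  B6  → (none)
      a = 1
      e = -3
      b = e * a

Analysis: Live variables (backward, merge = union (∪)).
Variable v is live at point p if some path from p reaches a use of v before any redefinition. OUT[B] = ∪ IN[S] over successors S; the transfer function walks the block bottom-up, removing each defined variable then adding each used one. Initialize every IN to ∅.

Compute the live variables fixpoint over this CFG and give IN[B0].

Fixpoint table:
  B0: | IN={a, b, d, e} | OUT={a, b, d, e, f}
  B1: | IN={a, b, d, e, f} | OUT={c, d, f}
  B2: | IN={c, d, f} | OUT={c, d, f}
  B3: | IN={c, d} | OUT={c, d, f}
  B4: | IN={c, d, f} | OUT={c, d, f}
  B5: | IN={} | OUT={}
  B6: | IN={} | OUT={}

Merge at B0: OUT[B0] = IN[B1] = {a, b, d, e, f}
Applying B0's transfer function to that OUT value gives IN[B0] (row B0 above).

Answer: {a, b, d, e}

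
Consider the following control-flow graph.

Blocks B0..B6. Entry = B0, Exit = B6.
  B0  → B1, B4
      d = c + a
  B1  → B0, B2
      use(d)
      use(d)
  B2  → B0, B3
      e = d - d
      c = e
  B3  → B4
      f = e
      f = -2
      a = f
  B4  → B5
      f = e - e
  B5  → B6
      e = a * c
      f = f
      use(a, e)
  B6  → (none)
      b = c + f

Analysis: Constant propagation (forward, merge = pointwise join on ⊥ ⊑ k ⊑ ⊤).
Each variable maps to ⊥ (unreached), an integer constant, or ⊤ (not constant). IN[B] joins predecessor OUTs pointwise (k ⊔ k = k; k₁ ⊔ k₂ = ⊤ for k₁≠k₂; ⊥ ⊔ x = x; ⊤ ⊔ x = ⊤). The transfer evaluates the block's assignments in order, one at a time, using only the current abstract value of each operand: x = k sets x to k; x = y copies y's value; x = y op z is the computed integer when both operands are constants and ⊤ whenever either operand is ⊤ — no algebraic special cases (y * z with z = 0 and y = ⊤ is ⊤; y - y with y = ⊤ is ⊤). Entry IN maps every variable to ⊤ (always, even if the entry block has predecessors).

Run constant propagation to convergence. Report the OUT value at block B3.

Per-block solution:
  B0:  IN=(all ⊤)  OUT=(all ⊤)
  B1:  IN=(all ⊤)  OUT=(all ⊤)
  B2:  IN=(all ⊤)  OUT=(all ⊤)
  B3:  IN=(all ⊤)  OUT={a:-2, f:-2; rest ⊤}
  B4:  IN=(all ⊤)  OUT=(all ⊤)
  B5:  IN=(all ⊤)  OUT=(all ⊤)
  B6:  IN=(all ⊤)  OUT=(all ⊤)

Merge at B3: IN[B3] = OUT[B2] = {a: ⊤, b: ⊤, c: ⊤, d: ⊤, e: ⊤, f: ⊤}
Applying B3's transfer function to that IN value gives OUT[B3] (row B3 above).

Answer: {a: -2, b: ⊤, c: ⊤, d: ⊤, e: ⊤, f: -2}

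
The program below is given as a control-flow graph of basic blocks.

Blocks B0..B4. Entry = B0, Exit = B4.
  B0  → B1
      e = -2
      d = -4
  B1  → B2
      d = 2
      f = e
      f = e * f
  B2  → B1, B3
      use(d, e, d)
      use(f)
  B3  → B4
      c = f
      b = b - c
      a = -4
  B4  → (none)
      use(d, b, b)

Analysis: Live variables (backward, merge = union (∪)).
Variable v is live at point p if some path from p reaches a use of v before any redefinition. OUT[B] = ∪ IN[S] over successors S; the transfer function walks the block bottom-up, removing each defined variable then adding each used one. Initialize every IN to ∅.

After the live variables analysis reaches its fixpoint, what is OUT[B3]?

Answer: {b, d}

Trace:
Per-block solution:
  B0: | IN={b} | OUT={b, e}
  B1: | IN={b, e} | OUT={b, d, e, f}
  B2: | IN={b, d, e, f} | OUT={b, d, e, f}
  B3: | IN={b, d, f} | OUT={b, d}
  B4: | IN={b, d} | OUT={}

Merge at B3: OUT[B3] = IN[B4] = {b, d}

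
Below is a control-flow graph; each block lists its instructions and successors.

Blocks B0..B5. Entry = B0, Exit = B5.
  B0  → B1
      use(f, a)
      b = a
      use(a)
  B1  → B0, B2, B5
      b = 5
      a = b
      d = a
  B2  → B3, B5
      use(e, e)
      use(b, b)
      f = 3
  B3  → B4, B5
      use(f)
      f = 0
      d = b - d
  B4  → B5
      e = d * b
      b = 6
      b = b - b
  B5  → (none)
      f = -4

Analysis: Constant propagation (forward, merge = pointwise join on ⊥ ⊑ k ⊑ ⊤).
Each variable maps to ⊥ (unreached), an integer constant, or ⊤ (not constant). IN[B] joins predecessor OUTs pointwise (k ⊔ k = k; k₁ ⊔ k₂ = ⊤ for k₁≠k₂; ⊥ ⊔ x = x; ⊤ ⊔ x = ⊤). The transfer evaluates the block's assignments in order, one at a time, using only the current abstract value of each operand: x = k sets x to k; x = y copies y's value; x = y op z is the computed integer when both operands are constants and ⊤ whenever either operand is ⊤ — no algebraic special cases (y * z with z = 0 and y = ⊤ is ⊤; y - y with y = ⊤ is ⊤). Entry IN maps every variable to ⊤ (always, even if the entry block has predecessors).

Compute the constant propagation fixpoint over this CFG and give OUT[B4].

Answer: {a: 5, b: 0, c: ⊤, d: 0, e: 0, f: 0}

Working:
Per-block solution:
  B0:  IN=(all ⊤)  OUT=(all ⊤)
  B1:  IN=(all ⊤)  OUT={a:5, b:5, d:5; rest ⊤}
  B2:  IN={a:5, b:5, d:5; rest ⊤}  OUT={a:5, b:5, d:5, f:3; rest ⊤}
  B3:  IN={a:5, b:5, d:5, f:3; rest ⊤}  OUT={a:5, b:5, d:0, f:0; rest ⊤}
  B4:  IN={a:5, b:5, d:0, f:0; rest ⊤}  OUT={a:5, b:0, d:0, e:0, f:0; rest ⊤}
  B5:  IN={a:5; rest ⊤}  OUT={a:5, f:-4; rest ⊤}

Merge at B4: IN[B4] = OUT[B3] = {a: 5, b: 5, c: ⊤, d: 0, e: ⊤, f: 0}
Applying B4's transfer function to that IN value gives OUT[B4] (row B4 above).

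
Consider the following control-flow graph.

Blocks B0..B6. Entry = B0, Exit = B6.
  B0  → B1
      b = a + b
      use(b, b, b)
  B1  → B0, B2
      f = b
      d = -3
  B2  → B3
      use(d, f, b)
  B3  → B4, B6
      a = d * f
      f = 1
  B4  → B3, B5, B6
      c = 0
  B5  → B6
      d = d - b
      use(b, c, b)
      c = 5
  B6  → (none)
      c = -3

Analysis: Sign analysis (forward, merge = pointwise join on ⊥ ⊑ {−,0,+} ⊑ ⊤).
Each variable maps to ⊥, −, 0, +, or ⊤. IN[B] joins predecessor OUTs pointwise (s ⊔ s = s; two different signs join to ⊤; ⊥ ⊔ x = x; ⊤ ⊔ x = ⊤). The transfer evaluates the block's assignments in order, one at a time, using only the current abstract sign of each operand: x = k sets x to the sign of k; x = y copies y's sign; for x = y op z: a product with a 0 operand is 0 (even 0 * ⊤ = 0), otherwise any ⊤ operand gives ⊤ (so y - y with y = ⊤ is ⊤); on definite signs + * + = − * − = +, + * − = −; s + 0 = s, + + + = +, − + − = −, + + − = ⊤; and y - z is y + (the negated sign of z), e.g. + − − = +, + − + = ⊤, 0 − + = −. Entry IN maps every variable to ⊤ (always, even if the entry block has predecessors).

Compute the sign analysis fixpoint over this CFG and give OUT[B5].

Answer: {a: ⊤, b: ⊤, c: +, d: ⊤, e: ⊤, f: +}

Derivation:
Converged values:
  B0:  IN=(all ⊤)  OUT=(all ⊤)
  B1:  IN=(all ⊤)  OUT={d:-; rest ⊤}
  B2:  IN={d:-; rest ⊤}  OUT={d:-; rest ⊤}
  B3:  IN={d:-; rest ⊤}  OUT={d:-, f:+; rest ⊤}
  B4:  IN={d:-, f:+; rest ⊤}  OUT={c:0, d:-, f:+; rest ⊤}
  B5:  IN={c:0, d:-, f:+; rest ⊤}  OUT={c:+, f:+; rest ⊤}
  B6:  IN={f:+; rest ⊤}  OUT={c:-, f:+; rest ⊤}

Merge at B5: IN[B5] = OUT[B4] = {a: ⊤, b: ⊤, c: 0, d: -, e: ⊤, f: +}
Applying B5's transfer function to that IN value gives OUT[B5] (row B5 above).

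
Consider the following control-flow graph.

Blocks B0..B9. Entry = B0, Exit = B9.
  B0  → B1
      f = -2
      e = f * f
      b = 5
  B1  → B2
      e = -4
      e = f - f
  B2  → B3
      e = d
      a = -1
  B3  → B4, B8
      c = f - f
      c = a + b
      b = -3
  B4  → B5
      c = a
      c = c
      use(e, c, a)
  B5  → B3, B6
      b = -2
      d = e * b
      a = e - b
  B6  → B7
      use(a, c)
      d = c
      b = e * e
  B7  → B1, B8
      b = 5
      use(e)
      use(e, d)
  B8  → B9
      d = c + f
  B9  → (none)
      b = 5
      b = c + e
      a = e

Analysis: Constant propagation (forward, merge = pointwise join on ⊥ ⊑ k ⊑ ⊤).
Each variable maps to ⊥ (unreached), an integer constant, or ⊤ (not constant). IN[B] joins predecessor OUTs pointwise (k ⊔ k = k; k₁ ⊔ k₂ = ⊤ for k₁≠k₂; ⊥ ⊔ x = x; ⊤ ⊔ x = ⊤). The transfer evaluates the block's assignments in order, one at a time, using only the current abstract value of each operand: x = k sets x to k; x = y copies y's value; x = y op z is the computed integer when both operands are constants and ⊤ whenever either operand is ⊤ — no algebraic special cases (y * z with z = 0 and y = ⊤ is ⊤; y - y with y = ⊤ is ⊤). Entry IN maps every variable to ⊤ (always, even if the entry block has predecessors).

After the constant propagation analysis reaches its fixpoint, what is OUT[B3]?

Converged values:
  B0:  IN=(all ⊤)  OUT={b:5, e:4, f:-2; rest ⊤}
  B1:  IN={b:5, f:-2; rest ⊤}  OUT={b:5, e:0, f:-2; rest ⊤}
  B2:  IN={b:5, e:0, f:-2; rest ⊤}  OUT={a:-1, b:5, f:-2; rest ⊤}
  B3:  IN={f:-2; rest ⊤}  OUT={b:-3, f:-2; rest ⊤}
  B4:  IN={b:-3, f:-2; rest ⊤}  OUT={b:-3, f:-2; rest ⊤}
  B5:  IN={b:-3, f:-2; rest ⊤}  OUT={b:-2, f:-2; rest ⊤}
  B6:  IN={b:-2, f:-2; rest ⊤}  OUT={f:-2; rest ⊤}
  B7:  IN={f:-2; rest ⊤}  OUT={b:5, f:-2; rest ⊤}
  B8:  IN={f:-2; rest ⊤}  OUT={f:-2; rest ⊤}
  B9:  IN={f:-2; rest ⊤}  OUT={f:-2; rest ⊤}

Merge at B3: IN[B3] = OUT[B2] ⊔ OUT[B5] = {a: ⊤, b: ⊤, c: ⊤, d: ⊤, e: ⊤, f: -2}
Applying B3's transfer function to that IN value gives OUT[B3] (row B3 above).

Answer: {a: ⊤, b: -3, c: ⊤, d: ⊤, e: ⊤, f: -2}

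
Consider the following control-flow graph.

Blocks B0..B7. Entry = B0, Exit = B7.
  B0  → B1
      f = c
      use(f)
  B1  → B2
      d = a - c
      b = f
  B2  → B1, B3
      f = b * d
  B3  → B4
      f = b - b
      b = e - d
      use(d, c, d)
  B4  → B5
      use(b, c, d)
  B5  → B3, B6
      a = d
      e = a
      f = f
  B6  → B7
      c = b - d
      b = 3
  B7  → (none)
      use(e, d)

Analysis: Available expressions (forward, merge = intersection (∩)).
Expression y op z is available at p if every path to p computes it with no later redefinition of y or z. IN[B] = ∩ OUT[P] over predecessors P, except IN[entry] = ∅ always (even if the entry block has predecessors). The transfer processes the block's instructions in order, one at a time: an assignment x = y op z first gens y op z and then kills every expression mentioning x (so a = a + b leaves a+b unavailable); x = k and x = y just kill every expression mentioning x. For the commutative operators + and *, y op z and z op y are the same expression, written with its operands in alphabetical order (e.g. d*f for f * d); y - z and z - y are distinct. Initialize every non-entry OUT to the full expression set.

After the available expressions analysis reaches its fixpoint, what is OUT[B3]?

Converged values:
  B0: | IN={} | OUT={}
  B1: | IN={} | OUT={a-c}
  B2: | IN={a-c} | OUT={a-c, b*d}
  B3: | IN={} | OUT={e-d}
  B4: | IN={e-d} | OUT={e-d}
  B5: | IN={e-d} | OUT={}
  B6: | IN={} | OUT={}
  B7: | IN={} | OUT={}

Merge at B3: IN[B3] = OUT[B2] ∩ OUT[B5] = {}
Applying B3's transfer function to that IN value gives OUT[B3] (row B3 above).

Answer: {e-d}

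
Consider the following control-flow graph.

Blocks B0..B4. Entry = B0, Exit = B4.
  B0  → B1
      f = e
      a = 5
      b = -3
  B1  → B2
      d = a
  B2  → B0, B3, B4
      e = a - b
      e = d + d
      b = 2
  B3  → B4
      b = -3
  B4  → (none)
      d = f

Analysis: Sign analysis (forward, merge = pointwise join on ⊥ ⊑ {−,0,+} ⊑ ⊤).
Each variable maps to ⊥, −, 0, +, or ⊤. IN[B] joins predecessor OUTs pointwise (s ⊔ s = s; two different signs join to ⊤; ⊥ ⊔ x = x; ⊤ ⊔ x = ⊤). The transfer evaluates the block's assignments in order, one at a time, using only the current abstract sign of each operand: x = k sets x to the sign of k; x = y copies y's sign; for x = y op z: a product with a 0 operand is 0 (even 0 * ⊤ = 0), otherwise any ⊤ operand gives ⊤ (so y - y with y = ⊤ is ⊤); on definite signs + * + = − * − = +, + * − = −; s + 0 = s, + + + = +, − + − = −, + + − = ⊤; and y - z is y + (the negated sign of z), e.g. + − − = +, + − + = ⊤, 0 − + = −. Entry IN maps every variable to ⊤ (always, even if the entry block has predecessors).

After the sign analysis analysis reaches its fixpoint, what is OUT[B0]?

Per-block solution:
  B0:   IN=(all ⊤)   OUT={a:+, b:-; rest ⊤}
  B1:   IN={a:+, b:-; rest ⊤}   OUT={a:+, b:-, d:+; rest ⊤}
  B2:   IN={a:+, b:-, d:+; rest ⊤}   OUT={a:+, b:+, d:+, e:+; rest ⊤}
  B3:   IN={a:+, b:+, d:+, e:+; rest ⊤}   OUT={a:+, b:-, d:+, e:+; rest ⊤}
  B4:   IN={a:+, d:+, e:+; rest ⊤}   OUT={a:+, e:+; rest ⊤}

Merge at B0 (entry node, so the boundary value (all ⊤) is joined with the incoming edge(s)): IN[B0] = (all ⊤) ⊔ OUT[B2] = {a: ⊤, b: ⊤, c: ⊤, d: ⊤, e: ⊤, f: ⊤}
Applying B0's transfer function to that IN value gives OUT[B0] (row B0 above).

Answer: {a: +, b: -, c: ⊤, d: ⊤, e: ⊤, f: ⊤}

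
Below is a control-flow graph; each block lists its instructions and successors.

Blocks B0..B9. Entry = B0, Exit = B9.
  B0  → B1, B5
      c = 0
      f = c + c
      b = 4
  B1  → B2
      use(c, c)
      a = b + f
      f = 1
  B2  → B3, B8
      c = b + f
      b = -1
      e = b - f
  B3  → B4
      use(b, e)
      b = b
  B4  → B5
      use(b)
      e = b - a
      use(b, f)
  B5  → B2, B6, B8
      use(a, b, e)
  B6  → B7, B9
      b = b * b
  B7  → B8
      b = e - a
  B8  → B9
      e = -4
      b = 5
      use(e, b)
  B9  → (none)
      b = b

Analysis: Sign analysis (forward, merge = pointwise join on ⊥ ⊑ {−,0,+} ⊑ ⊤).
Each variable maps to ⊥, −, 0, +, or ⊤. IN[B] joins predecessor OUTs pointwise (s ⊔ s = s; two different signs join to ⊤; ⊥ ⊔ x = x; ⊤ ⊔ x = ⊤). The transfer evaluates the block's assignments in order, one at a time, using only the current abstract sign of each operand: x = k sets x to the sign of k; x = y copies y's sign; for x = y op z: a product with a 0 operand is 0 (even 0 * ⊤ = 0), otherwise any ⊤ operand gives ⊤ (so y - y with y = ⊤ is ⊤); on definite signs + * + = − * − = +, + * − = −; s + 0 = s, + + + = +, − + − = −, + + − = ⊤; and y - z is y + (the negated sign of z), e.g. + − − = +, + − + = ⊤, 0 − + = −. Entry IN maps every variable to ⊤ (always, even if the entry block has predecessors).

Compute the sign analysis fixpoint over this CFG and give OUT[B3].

Answer: {a: ⊤, b: -, c: ⊤, d: ⊤, e: ⊤, f: ⊤}

Trace:
Per-block solution:
  B0: | IN=(all ⊤) | OUT={b:+, c:0, f:0; rest ⊤}
  B1: | IN={b:+, c:0, f:0; rest ⊤} | OUT={a:+, b:+, c:0, f:+; rest ⊤}
  B2: | IN=(all ⊤) | OUT={b:-; rest ⊤}
  B3: | IN={b:-; rest ⊤} | OUT={b:-; rest ⊤}
  B4: | IN={b:-; rest ⊤} | OUT={b:-; rest ⊤}
  B5: | IN=(all ⊤) | OUT=(all ⊤)
  B6: | IN=(all ⊤) | OUT=(all ⊤)
  B7: | IN=(all ⊤) | OUT=(all ⊤)
  B8: | IN=(all ⊤) | OUT={b:+, e:-; rest ⊤}
  B9: | IN=(all ⊤) | OUT=(all ⊤)

Merge at B3: IN[B3] = OUT[B2] = {a: ⊤, b: -, c: ⊤, d: ⊤, e: ⊤, f: ⊤}
Applying B3's transfer function to that IN value gives OUT[B3] (row B3 above).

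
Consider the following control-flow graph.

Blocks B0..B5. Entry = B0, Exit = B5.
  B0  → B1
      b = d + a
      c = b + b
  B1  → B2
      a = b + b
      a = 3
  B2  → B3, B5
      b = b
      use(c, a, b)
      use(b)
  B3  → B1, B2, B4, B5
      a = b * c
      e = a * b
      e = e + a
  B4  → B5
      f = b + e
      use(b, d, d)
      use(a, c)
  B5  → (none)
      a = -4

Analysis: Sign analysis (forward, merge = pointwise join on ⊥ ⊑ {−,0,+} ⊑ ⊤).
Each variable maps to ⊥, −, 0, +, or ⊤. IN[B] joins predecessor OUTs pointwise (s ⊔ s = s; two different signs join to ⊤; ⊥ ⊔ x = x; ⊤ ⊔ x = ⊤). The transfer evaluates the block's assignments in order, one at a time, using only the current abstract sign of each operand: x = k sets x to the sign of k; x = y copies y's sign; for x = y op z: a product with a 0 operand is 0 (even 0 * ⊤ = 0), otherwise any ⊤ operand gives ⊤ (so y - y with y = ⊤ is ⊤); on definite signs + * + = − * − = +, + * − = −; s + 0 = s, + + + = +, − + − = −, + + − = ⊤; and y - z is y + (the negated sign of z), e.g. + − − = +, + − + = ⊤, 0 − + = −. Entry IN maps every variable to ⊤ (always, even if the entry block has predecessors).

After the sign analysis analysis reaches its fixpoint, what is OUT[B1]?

Per-block solution:
  B0:  IN=(all ⊤)  OUT=(all ⊤)
  B1:  IN=(all ⊤)  OUT={a:+; rest ⊤}
  B2:  IN=(all ⊤)  OUT=(all ⊤)
  B3:  IN=(all ⊤)  OUT=(all ⊤)
  B4:  IN=(all ⊤)  OUT=(all ⊤)
  B5:  IN=(all ⊤)  OUT={a:-; rest ⊤}

Merge at B1: IN[B1] = OUT[B0] ⊔ OUT[B3] = {a: ⊤, b: ⊤, c: ⊤, d: ⊤, e: ⊤, f: ⊤}
Applying B1's transfer function to that IN value gives OUT[B1] (row B1 above).

Answer: {a: +, b: ⊤, c: ⊤, d: ⊤, e: ⊤, f: ⊤}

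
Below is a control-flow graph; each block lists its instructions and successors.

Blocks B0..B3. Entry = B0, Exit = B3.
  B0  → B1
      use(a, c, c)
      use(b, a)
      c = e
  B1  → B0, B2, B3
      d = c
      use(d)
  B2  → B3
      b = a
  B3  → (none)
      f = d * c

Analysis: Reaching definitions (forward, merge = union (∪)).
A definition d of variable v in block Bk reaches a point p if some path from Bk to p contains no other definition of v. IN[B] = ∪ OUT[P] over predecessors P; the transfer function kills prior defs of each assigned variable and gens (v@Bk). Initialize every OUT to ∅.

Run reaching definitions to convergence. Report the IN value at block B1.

Fixpoint table:
  B0:   IN={c@B0, d@B1}   OUT={c@B0, d@B1}
  B1:   IN={c@B0, d@B1}   OUT={c@B0, d@B1}
  B2:   IN={c@B0, d@B1}   OUT={b@B2, c@B0, d@B1}
  B3:   IN={b@B2, c@B0, d@B1}   OUT={b@B2, c@B0, d@B1, f@B3}

Merge at B1: IN[B1] = OUT[B0] = {c@B0, d@B1}

Answer: {c@B0, d@B1}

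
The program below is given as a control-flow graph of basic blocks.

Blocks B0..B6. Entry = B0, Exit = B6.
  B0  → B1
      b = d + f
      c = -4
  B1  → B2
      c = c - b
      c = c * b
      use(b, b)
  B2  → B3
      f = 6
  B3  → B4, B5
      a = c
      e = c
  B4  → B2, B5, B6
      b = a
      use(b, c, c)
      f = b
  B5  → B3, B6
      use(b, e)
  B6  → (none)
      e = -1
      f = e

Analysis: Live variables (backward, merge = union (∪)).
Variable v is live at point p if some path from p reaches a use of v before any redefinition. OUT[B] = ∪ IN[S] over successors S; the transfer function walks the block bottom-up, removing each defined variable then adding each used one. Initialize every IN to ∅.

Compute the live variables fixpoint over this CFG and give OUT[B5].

Per-block solution:
  B0:  IN={d, f}  OUT={b, c}
  B1:  IN={b, c}  OUT={b, c}
  B2:  IN={b, c}  OUT={b, c}
  B3:  IN={b, c}  OUT={a, b, c, e}
  B4:  IN={a, c, e}  OUT={b, c, e}
  B5:  IN={b, c, e}  OUT={b, c}
  B6:  IN={}  OUT={}

Merge at B5: OUT[B5] = IN[B3] ⊔ IN[B6] = {b, c}

Answer: {b, c}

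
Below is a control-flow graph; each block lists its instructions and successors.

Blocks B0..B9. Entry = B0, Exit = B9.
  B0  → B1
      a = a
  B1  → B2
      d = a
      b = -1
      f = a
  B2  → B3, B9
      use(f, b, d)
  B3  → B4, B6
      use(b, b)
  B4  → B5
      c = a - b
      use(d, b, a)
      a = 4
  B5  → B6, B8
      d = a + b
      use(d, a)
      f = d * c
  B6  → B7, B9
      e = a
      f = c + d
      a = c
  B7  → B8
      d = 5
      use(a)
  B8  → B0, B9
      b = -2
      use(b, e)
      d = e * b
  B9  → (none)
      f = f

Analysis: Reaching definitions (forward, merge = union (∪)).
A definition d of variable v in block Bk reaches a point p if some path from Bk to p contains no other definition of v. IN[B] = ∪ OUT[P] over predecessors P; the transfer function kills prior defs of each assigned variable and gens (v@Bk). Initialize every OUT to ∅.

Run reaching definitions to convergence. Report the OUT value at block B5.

Answer: {a@B4, b@B1, c@B4, d@B5, e@B6, f@B5}

Working:
Fixpoint table:
  B0:  IN={a@B4, a@B6, b@B8, c@B4, d@B8, e@B6, f@B5, f@B6}  OUT={a@B0, b@B8, c@B4, d@B8, e@B6, f@B5, f@B6}
  B1:  IN={a@B0, b@B8, c@B4, d@B8, e@B6, f@B5, f@B6}  OUT={a@B0, b@B1, c@B4, d@B1, e@B6, f@B1}
  B2:  IN={a@B0, b@B1, c@B4, d@B1, e@B6, f@B1}  OUT={a@B0, b@B1, c@B4, d@B1, e@B6, f@B1}
  B3:  IN={a@B0, b@B1, c@B4, d@B1, e@B6, f@B1}  OUT={a@B0, b@B1, c@B4, d@B1, e@B6, f@B1}
  B4:  IN={a@B0, b@B1, c@B4, d@B1, e@B6, f@B1}  OUT={a@B4, b@B1, c@B4, d@B1, e@B6, f@B1}
  B5:  IN={a@B4, b@B1, c@B4, d@B1, e@B6, f@B1}  OUT={a@B4, b@B1, c@B4, d@B5, e@B6, f@B5}
  B6:  IN={a@B0, a@B4, b@B1, c@B4, d@B1, d@B5, e@B6, f@B1, f@B5}  OUT={a@B6, b@B1, c@B4, d@B1, d@B5, e@B6, f@B6}
  B7:  IN={a@B6, b@B1, c@B4, d@B1, d@B5, e@B6, f@B6}  OUT={a@B6, b@B1, c@B4, d@B7, e@B6, f@B6}
  B8:  IN={a@B4, a@B6, b@B1, c@B4, d@B5, d@B7, e@B6, f@B5, f@B6}  OUT={a@B4, a@B6, b@B8, c@B4, d@B8, e@B6, f@B5, f@B6}
  B9:  IN={a@B0, a@B4, a@B6, b@B1, b@B8, c@B4, d@B1, d@B5, d@B8, e@B6, f@B1, f@B5, f@B6}  OUT={a@B0, a@B4, a@B6, b@B1, b@B8, c@B4, d@B1, d@B5, d@B8, e@B6, f@B9}

Merge at B5: IN[B5] = OUT[B4] = {a@B4, b@B1, c@B4, d@B1, e@B6, f@B1}
Applying B5's transfer function to that IN value gives OUT[B5] (row B5 above).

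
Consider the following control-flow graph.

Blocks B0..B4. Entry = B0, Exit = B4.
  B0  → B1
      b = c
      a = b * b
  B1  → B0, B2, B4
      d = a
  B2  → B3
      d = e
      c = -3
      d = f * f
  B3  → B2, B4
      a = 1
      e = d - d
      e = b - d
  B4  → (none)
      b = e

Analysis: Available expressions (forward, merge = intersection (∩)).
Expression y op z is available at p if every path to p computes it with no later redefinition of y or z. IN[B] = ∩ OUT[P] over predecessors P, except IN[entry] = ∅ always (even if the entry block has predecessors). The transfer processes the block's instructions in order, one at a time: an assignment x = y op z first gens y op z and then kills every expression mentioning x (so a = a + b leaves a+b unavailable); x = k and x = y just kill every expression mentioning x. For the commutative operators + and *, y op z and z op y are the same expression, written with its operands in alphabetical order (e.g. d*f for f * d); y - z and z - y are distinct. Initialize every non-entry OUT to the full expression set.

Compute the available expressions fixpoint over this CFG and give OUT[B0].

Answer: {b*b}

Trace:
Per-block solution:
  B0:  IN={}  OUT={b*b}
  B1:  IN={b*b}  OUT={b*b}
  B2:  IN={b*b}  OUT={b*b, f*f}
  B3:  IN={b*b, f*f}  OUT={b*b, b-d, d-d, f*f}
  B4:  IN={b*b}  OUT={}

Merge at B0 (entry node, so the boundary value {} is joined with the incoming edge(s)): IN[B0] = {} ∩ OUT[B1] = {}
Applying B0's transfer function to that IN value gives OUT[B0] (row B0 above).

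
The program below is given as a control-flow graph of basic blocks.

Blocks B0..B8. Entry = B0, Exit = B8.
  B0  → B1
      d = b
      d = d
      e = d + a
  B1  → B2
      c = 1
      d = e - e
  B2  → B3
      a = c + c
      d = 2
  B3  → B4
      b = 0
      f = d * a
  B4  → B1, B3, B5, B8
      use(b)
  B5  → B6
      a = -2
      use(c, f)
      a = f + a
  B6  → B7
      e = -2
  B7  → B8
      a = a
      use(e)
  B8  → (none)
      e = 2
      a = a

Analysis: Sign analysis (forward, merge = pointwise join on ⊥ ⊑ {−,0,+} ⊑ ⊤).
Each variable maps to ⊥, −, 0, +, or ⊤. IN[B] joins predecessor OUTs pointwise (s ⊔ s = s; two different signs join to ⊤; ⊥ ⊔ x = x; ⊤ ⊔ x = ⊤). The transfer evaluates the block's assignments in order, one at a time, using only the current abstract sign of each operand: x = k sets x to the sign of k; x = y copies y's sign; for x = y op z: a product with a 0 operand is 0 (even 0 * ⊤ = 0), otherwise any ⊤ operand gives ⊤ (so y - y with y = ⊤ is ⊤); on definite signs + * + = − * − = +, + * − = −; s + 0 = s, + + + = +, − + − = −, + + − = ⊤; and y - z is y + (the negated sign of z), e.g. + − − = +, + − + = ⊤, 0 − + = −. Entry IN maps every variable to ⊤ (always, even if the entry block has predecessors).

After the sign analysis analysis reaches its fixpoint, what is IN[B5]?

Answer: {a: +, b: 0, c: +, d: +, e: ⊤, f: +}

Trace:
Fixpoint table:
  B0: | IN=(all ⊤) | OUT=(all ⊤)
  B1: | IN=(all ⊤) | OUT={c:+; rest ⊤}
  B2: | IN={c:+; rest ⊤} | OUT={a:+, c:+, d:+; rest ⊤}
  B3: | IN={a:+, c:+, d:+; rest ⊤} | OUT={a:+, b:0, c:+, d:+, f:+; rest ⊤}
  B4: | IN={a:+, b:0, c:+, d:+, f:+; rest ⊤} | OUT={a:+, b:0, c:+, d:+, f:+; rest ⊤}
  B5: | IN={a:+, b:0, c:+, d:+, f:+; rest ⊤} | OUT={b:0, c:+, d:+, f:+; rest ⊤}
  B6: | IN={b:0, c:+, d:+, f:+; rest ⊤} | OUT={b:0, c:+, d:+, e:-, f:+; rest ⊤}
  B7: | IN={b:0, c:+, d:+, e:-, f:+; rest ⊤} | OUT={b:0, c:+, d:+, e:-, f:+; rest ⊤}
  B8: | IN={b:0, c:+, d:+, f:+; rest ⊤} | OUT={b:0, c:+, d:+, e:+, f:+; rest ⊤}

Merge at B5: IN[B5] = OUT[B4] = {a: +, b: 0, c: +, d: +, e: ⊤, f: +}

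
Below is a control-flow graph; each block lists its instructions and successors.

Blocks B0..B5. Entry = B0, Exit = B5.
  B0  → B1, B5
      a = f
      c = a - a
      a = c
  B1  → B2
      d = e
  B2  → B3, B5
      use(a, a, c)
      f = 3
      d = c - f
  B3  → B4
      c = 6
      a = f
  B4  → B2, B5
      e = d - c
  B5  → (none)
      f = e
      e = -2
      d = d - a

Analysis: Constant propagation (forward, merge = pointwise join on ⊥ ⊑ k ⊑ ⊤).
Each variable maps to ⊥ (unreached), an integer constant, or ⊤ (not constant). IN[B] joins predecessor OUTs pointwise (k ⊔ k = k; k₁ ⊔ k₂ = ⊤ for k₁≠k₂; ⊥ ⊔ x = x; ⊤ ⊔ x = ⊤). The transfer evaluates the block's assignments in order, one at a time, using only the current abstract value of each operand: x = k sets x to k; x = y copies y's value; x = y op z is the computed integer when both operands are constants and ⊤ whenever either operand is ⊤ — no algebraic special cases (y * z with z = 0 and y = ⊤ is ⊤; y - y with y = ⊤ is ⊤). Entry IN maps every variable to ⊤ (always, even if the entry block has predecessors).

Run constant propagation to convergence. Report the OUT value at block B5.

Per-block solution:
  B0: | IN=(all ⊤) | OUT=(all ⊤)
  B1: | IN=(all ⊤) | OUT=(all ⊤)
  B2: | IN=(all ⊤) | OUT={f:3; rest ⊤}
  B3: | IN={f:3; rest ⊤} | OUT={a:3, c:6, f:3; rest ⊤}
  B4: | IN={a:3, c:6, f:3; rest ⊤} | OUT={a:3, c:6, f:3; rest ⊤}
  B5: | IN=(all ⊤) | OUT={e:-2; rest ⊤}

Merge at B5: IN[B5] = OUT[B0] ⊔ OUT[B2] ⊔ OUT[B4] = {a: ⊤, b: ⊤, c: ⊤, d: ⊤, e: ⊤, f: ⊤}
Applying B5's transfer function to that IN value gives OUT[B5] (row B5 above).

Answer: {a: ⊤, b: ⊤, c: ⊤, d: ⊤, e: -2, f: ⊤}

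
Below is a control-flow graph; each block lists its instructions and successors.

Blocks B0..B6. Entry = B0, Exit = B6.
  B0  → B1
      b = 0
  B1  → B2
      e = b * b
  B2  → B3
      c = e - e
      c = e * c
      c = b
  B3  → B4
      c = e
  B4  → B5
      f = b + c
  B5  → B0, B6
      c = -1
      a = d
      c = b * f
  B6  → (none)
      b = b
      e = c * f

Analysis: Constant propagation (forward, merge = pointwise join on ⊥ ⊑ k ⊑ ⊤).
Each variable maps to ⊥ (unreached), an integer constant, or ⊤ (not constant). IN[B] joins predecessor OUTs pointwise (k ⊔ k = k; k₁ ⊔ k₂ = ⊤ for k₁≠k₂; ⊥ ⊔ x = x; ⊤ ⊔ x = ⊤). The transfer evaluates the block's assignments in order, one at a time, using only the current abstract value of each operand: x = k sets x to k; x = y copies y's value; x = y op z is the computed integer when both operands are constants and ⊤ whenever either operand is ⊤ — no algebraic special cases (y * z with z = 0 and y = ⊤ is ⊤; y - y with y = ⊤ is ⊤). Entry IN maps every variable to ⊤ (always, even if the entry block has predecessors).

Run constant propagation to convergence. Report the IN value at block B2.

Fixpoint table:
  B0: | IN=(all ⊤) | OUT={b:0; rest ⊤}
  B1: | IN={b:0; rest ⊤} | OUT={b:0, e:0; rest ⊤}
  B2: | IN={b:0, e:0; rest ⊤} | OUT={b:0, c:0, e:0; rest ⊤}
  B3: | IN={b:0, c:0, e:0; rest ⊤} | OUT={b:0, c:0, e:0; rest ⊤}
  B4: | IN={b:0, c:0, e:0; rest ⊤} | OUT={b:0, c:0, e:0, f:0; rest ⊤}
  B5: | IN={b:0, c:0, e:0, f:0; rest ⊤} | OUT={b:0, c:0, e:0, f:0; rest ⊤}
  B6: | IN={b:0, c:0, e:0, f:0; rest ⊤} | OUT={b:0, c:0, e:0, f:0; rest ⊤}

Merge at B2: IN[B2] = OUT[B1] = {a: ⊤, b: 0, c: ⊤, d: ⊤, e: 0, f: ⊤}

Answer: {a: ⊤, b: 0, c: ⊤, d: ⊤, e: 0, f: ⊤}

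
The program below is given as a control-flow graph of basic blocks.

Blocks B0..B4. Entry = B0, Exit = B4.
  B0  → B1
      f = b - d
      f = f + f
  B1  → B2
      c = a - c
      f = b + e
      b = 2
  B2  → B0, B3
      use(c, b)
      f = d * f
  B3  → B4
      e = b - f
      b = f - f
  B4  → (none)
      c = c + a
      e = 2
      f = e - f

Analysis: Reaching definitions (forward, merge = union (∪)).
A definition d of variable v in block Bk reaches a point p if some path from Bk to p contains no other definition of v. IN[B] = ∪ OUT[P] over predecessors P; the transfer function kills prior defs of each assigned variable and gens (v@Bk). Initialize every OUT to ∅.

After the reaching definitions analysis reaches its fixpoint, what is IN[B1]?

Fixpoint table:
  B0: | IN={b@B1, c@B1, f@B2} | OUT={b@B1, c@B1, f@B0}
  B1: | IN={b@B1, c@B1, f@B0} | OUT={b@B1, c@B1, f@B1}
  B2: | IN={b@B1, c@B1, f@B1} | OUT={b@B1, c@B1, f@B2}
  B3: | IN={b@B1, c@B1, f@B2} | OUT={b@B3, c@B1, e@B3, f@B2}
  B4: | IN={b@B3, c@B1, e@B3, f@B2} | OUT={b@B3, c@B4, e@B4, f@B4}

Merge at B1: IN[B1] = OUT[B0] = {b@B1, c@B1, f@B0}

Answer: {b@B1, c@B1, f@B0}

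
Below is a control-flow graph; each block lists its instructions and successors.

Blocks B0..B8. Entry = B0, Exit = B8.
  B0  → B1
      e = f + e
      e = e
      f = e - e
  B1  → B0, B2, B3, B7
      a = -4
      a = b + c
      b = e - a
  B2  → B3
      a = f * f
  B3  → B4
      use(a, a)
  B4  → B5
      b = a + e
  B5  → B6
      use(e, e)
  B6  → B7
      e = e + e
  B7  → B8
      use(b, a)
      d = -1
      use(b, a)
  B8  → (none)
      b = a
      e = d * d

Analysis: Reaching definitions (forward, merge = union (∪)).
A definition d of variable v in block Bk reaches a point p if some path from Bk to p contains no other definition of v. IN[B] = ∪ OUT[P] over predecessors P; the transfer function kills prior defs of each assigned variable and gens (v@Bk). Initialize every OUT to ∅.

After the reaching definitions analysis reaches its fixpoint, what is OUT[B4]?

Per-block solution:
  B0: | IN={a@B1, b@B1, e@B0, f@B0} | OUT={a@B1, b@B1, e@B0, f@B0}
  B1: | IN={a@B1, b@B1, e@B0, f@B0} | OUT={a@B1, b@B1, e@B0, f@B0}
  B2: | IN={a@B1, b@B1, e@B0, f@B0} | OUT={a@B2, b@B1, e@B0, f@B0}
  B3: | IN={a@B1, a@B2, b@B1, e@B0, f@B0} | OUT={a@B1, a@B2, b@B1, e@B0, f@B0}
  B4: | IN={a@B1, a@B2, b@B1, e@B0, f@B0} | OUT={a@B1, a@B2, b@B4, e@B0, f@B0}
  B5: | IN={a@B1, a@B2, b@B4, e@B0, f@B0} | OUT={a@B1, a@B2, b@B4, e@B0, f@B0}
  B6: | IN={a@B1, a@B2, b@B4, e@B0, f@B0} | OUT={a@B1, a@B2, b@B4, e@B6, f@B0}
  B7: | IN={a@B1, a@B2, b@B1, b@B4, e@B0, e@B6, f@B0} | OUT={a@B1, a@B2, b@B1, b@B4, d@B7, e@B0, e@B6, f@B0}
  B8: | IN={a@B1, a@B2, b@B1, b@B4, d@B7, e@B0, e@B6, f@B0} | OUT={a@B1, a@B2, b@B8, d@B7, e@B8, f@B0}

Merge at B4: IN[B4] = OUT[B3] = {a@B1, a@B2, b@B1, e@B0, f@B0}
Applying B4's transfer function to that IN value gives OUT[B4] (row B4 above).

Answer: {a@B1, a@B2, b@B4, e@B0, f@B0}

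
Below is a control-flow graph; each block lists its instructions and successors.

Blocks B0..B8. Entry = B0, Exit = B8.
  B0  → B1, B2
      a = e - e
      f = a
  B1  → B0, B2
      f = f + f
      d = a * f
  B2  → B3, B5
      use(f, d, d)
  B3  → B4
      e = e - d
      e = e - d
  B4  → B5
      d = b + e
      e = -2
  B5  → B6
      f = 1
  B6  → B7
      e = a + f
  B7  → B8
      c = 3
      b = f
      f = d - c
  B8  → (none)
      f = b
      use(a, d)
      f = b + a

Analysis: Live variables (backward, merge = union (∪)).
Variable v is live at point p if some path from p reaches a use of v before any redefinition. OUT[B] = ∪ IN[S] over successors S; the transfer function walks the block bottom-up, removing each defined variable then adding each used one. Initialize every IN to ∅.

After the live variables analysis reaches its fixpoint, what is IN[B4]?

Per-block solution:
  B0:  IN={b, d, e}  OUT={a, b, d, e, f}
  B1:  IN={a, b, e, f}  OUT={a, b, d, e, f}
  B2:  IN={a, b, d, e, f}  OUT={a, b, d, e}
  B3:  IN={a, b, d, e}  OUT={a, b, e}
  B4:  IN={a, b, e}  OUT={a, d}
  B5:  IN={a, d}  OUT={a, d, f}
  B6:  IN={a, d, f}  OUT={a, d, f}
  B7:  IN={a, d, f}  OUT={a, b, d}
  B8:  IN={a, b, d}  OUT={}

Merge at B4: OUT[B4] = IN[B5] = {a, d}
Applying B4's transfer function to that OUT value gives IN[B4] (row B4 above).

Answer: {a, b, e}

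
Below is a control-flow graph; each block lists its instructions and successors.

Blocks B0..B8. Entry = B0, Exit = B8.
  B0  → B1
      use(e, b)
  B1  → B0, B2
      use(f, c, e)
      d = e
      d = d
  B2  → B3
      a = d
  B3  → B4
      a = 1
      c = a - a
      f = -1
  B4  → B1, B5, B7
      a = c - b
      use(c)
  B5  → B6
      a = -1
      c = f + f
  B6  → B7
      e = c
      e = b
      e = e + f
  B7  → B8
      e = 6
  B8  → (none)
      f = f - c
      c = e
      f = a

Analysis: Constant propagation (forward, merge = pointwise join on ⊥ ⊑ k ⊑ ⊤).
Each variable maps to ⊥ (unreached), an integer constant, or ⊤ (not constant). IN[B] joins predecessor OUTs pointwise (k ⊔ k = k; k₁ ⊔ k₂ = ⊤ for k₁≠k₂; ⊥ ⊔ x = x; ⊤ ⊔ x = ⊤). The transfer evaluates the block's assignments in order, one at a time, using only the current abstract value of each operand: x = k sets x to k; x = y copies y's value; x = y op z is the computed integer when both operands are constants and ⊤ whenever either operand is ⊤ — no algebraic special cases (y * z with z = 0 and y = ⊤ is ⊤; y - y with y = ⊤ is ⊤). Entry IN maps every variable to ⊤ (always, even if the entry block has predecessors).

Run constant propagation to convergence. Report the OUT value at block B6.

Fixpoint table:
  B0: | IN=(all ⊤) | OUT=(all ⊤)
  B1: | IN=(all ⊤) | OUT=(all ⊤)
  B2: | IN=(all ⊤) | OUT=(all ⊤)
  B3: | IN=(all ⊤) | OUT={a:1, c:0, f:-1; rest ⊤}
  B4: | IN={a:1, c:0, f:-1; rest ⊤} | OUT={c:0, f:-1; rest ⊤}
  B5: | IN={c:0, f:-1; rest ⊤} | OUT={a:-1, c:-2, f:-1; rest ⊤}
  B6: | IN={a:-1, c:-2, f:-1; rest ⊤} | OUT={a:-1, c:-2, f:-1; rest ⊤}
  B7: | IN={f:-1; rest ⊤} | OUT={e:6, f:-1; rest ⊤}
  B8: | IN={e:6, f:-1; rest ⊤} | OUT={c:6, e:6; rest ⊤}

Merge at B6: IN[B6] = OUT[B5] = {a: -1, b: ⊤, c: -2, d: ⊤, e: ⊤, f: -1}
Applying B6's transfer function to that IN value gives OUT[B6] (row B6 above).

Answer: {a: -1, b: ⊤, c: -2, d: ⊤, e: ⊤, f: -1}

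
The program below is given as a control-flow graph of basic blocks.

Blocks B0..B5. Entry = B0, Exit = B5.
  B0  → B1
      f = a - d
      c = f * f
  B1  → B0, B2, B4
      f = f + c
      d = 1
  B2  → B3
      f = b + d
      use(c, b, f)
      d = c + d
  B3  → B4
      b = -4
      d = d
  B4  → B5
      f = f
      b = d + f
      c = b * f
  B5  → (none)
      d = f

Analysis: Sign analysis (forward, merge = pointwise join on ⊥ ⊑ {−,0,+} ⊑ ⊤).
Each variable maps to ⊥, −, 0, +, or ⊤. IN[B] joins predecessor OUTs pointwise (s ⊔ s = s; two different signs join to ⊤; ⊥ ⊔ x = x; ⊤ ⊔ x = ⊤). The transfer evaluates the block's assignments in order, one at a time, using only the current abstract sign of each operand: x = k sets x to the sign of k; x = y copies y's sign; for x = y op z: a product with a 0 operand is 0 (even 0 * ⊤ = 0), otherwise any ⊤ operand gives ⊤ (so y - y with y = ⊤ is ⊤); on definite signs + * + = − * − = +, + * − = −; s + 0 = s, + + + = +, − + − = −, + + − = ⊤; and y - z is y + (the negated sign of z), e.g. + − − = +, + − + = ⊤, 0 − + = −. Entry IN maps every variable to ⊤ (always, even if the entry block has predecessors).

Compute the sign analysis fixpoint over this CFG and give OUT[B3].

Fixpoint table:
  B0:  IN=(all ⊤)  OUT=(all ⊤)
  B1:  IN=(all ⊤)  OUT={d:+; rest ⊤}
  B2:  IN={d:+; rest ⊤}  OUT=(all ⊤)
  B3:  IN=(all ⊤)  OUT={b:-; rest ⊤}
  B4:  IN=(all ⊤)  OUT=(all ⊤)
  B5:  IN=(all ⊤)  OUT=(all ⊤)

Merge at B3: IN[B3] = OUT[B2] = {a: ⊤, b: ⊤, c: ⊤, d: ⊤, e: ⊤, f: ⊤}
Applying B3's transfer function to that IN value gives OUT[B3] (row B3 above).

Answer: {a: ⊤, b: -, c: ⊤, d: ⊤, e: ⊤, f: ⊤}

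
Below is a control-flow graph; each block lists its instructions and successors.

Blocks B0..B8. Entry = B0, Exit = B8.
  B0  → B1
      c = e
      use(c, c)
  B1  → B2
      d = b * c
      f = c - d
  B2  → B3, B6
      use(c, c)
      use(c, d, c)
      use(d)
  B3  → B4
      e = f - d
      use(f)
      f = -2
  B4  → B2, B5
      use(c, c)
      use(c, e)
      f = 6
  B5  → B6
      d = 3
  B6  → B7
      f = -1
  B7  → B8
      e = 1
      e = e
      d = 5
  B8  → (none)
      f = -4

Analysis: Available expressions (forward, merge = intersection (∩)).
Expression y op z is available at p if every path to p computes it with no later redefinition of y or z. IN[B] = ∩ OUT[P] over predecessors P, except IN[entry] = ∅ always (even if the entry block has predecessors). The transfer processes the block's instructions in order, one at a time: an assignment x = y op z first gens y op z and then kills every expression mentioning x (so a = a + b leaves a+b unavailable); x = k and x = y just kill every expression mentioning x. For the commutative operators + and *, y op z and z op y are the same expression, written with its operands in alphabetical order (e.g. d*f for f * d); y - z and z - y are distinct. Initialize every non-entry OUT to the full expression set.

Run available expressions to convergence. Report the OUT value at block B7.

Converged values:
  B0: | IN={} | OUT={}
  B1: | IN={} | OUT={b*c, c-d}
  B2: | IN={b*c, c-d} | OUT={b*c, c-d}
  B3: | IN={b*c, c-d} | OUT={b*c, c-d}
  B4: | IN={b*c, c-d} | OUT={b*c, c-d}
  B5: | IN={b*c, c-d} | OUT={b*c}
  B6: | IN={b*c} | OUT={b*c}
  B7: | IN={b*c} | OUT={b*c}
  B8: | IN={b*c} | OUT={b*c}

Merge at B7: IN[B7] = OUT[B6] = {b*c}
Applying B7's transfer function to that IN value gives OUT[B7] (row B7 above).

Answer: {b*c}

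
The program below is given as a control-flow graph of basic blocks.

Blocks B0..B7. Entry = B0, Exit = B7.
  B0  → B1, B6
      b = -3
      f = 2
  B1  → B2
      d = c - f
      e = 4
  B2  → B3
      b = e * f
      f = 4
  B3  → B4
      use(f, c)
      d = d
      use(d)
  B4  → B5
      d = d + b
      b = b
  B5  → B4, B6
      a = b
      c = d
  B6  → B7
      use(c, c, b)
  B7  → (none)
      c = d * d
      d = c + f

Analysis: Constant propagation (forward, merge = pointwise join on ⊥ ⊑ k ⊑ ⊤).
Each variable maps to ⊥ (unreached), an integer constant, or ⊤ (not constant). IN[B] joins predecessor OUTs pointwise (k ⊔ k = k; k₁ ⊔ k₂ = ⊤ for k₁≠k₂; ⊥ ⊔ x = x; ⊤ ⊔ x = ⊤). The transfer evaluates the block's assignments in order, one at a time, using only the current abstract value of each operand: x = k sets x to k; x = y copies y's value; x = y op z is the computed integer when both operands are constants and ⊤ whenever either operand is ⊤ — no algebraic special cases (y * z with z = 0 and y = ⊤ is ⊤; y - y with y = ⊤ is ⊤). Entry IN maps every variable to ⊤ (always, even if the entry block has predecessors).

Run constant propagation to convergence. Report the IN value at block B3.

Fixpoint table:
  B0: | IN=(all ⊤) | OUT={b:-3, f:2; rest ⊤}
  B1: | IN={b:-3, f:2; rest ⊤} | OUT={b:-3, e:4, f:2; rest ⊤}
  B2: | IN={b:-3, e:4, f:2; rest ⊤} | OUT={b:8, e:4, f:4; rest ⊤}
  B3: | IN={b:8, e:4, f:4; rest ⊤} | OUT={b:8, e:4, f:4; rest ⊤}
  B4: | IN={b:8, e:4, f:4; rest ⊤} | OUT={b:8, e:4, f:4; rest ⊤}
  B5: | IN={b:8, e:4, f:4; rest ⊤} | OUT={a:8, b:8, e:4, f:4; rest ⊤}
  B6: | IN=(all ⊤) | OUT=(all ⊤)
  B7: | IN=(all ⊤) | OUT=(all ⊤)

Merge at B3: IN[B3] = OUT[B2] = {a: ⊤, b: 8, c: ⊤, d: ⊤, e: 4, f: 4}

Answer: {a: ⊤, b: 8, c: ⊤, d: ⊤, e: 4, f: 4}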